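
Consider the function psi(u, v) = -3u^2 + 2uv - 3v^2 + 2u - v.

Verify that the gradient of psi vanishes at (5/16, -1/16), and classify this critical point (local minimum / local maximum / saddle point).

∇psi = (-6u + 2v + 2, 2u - 6v - 1); substituting (5/16, -1/16) gives ∇psi = (0, 0), so (5/16, -1/16) is indeed a critical point.
The Hessian of psi is constant: H = [[-6, 2], [2, -6]].
det(H) = (-6)·(-6) − 2² = 32.
det(H) > 0 and tr(H) = -12 < 0, so H is negative definite and the point is a local maximum.

local maximum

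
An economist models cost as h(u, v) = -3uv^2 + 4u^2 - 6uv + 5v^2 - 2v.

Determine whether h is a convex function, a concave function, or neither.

The term -3uv^2 is cubic, so the Hessian is not constant.
∂²h/∂v² = -6u + 10, which takes both signs as u varies (negative for sufficiently large u). A diagonal entry of the Hessian changing sign means the Hessian is neither positive- nor negative-semidefinite on all of R^2.

neither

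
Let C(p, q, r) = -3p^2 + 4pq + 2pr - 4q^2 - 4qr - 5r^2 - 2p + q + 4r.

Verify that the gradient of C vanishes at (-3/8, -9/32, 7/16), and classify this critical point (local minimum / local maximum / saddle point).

∇C = (-6p + 4q + 2r - 2, 4p - 8q - 4r + 1, 2p - 4q - 10r + 4); substituting (-3/8, -9/32, 7/16) gives ∇C = (0, 0, 0), so (-3/8, -9/32, 7/16) is indeed a critical point.
The Hessian is constant: H = [[-6, 4, 2], [4, -8, -4], [2, -4, -10]].
Leading principal minors: Δ₁ = -6, Δ₂ = 32, Δ₃ = -256.
The minors alternate sign starting negative (−, +, −), so H is negative definite: a local maximum.

local maximum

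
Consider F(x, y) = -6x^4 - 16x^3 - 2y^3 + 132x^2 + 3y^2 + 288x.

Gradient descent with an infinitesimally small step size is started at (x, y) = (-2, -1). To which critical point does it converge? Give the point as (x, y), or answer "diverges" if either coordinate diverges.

F is separable, so gradient descent decouples: x follows -∂F/∂x, y follows -∂F/∂y.
∂F/∂x = -24(x - 3)(x + 1)(x + 4); at x=-2 this is -240, so x increases.
∂F/∂y = -6y(y - 1); at y=-1 this is -12, so y increases.
x converges to its nearest critical value -1 (a local min of the x-part); y converges to 0. The iterate converges to (-1, 0).

(-1, 0)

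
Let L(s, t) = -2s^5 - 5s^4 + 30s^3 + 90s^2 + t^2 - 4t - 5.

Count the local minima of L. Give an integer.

2

L separates as a function of s plus a function of t, so ∇L=0 decouples.
∂L/∂s = -10s(s - 3)(s + 2)(s + 3) = 0 at s ∈ {-3, -2, 0, 3}; ∂L/∂t = 2(t - 2) = 0 at t ∈ {2}.
The Hessian is diagonal: diag(L_ss, L_tt). Second derivatives: L_ss(-3)=180, L_ss(-2)=-100, L_ss(0)=180, L_ss(3)=-900; L_tt(2)=2.
Local minima occur where both diagonal entries positive: (-3, 2), (0, 2). Count: 2.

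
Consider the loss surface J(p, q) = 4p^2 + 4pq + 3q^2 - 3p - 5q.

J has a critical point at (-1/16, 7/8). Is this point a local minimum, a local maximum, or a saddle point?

The Hessian of J is constant: H = [[8, 4], [4, 6]].
det(H) = 8·6 − 4² = 32.
det(H) > 0 and tr(H) = 14 > 0, so H is positive definite and the point is a local minimum.

local minimum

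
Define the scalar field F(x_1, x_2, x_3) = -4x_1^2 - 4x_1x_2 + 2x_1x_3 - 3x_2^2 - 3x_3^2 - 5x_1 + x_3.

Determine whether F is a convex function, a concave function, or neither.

F is quadratic, so its Hessian is the constant matrix H = [[-8, -4, 2], [-4, -6, 0], [2, 0, -6]].
Leading principal minors: -8, 32, -168.
Signs alternate −, +, − ⇒ H ≺ 0 ⇒ concave.

concave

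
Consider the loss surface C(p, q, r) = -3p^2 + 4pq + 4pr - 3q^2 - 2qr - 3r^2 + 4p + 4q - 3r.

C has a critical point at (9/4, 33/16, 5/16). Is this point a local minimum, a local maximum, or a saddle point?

local maximum

The Hessian is constant: H = [[-6, 4, 4], [4, -6, -2], [4, -2, -6]].
Leading principal minors: Δ₁ = -6, Δ₂ = 20, Δ₃ = -64.
The minors alternate sign starting negative (−, +, −), so H is negative definite: a local maximum.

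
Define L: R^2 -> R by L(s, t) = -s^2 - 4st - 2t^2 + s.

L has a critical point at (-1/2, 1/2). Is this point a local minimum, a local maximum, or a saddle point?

The Hessian of L is constant: H = [[-2, -4], [-4, -4]].
det(H) = (-2)·(-4) − (-4)² = -8.
Since det(H) < 0, H is indefinite and the critical point is a saddle point.

saddle point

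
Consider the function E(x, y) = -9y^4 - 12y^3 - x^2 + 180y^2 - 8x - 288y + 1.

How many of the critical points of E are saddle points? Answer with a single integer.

E separates as a function of x plus a function of y, so ∇E=0 decouples.
∂E/∂x = -2(x + 4) = 0 at x ∈ {-4}; ∂E/∂y = -36(y - 2)(y - 1)(y + 4) = 0 at y ∈ {-4, 1, 2}.
The Hessian is diagonal: diag(E_xx, E_yy). Second derivatives: E_xx(-4)=-2; E_yy(-4)=-1080, E_yy(1)=180, E_yy(2)=-216.
Saddle points occur where the two diagonal entries have opposite signs: (-4, 1). Count: 1.

1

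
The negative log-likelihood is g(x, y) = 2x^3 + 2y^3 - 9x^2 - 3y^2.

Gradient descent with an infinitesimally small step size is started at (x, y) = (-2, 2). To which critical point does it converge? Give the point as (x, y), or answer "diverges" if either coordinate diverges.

g is separable, so gradient descent decouples: x follows -∂g/∂x, y follows -∂g/∂y.
∂g/∂x = 6x(x - 3); at x=-2 this is 60, so x decreases.
∂g/∂y = 6y(y - 1); at y=2 this is 12, so y decreases.
The x-coordinate has no critical point in that direction and runs off to infinity.

diverges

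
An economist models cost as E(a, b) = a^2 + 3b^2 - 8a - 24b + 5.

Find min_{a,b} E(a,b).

-59

E(a,b) separates as P(a) + Q(b) + 5, so its minimum is min P + min Q + 5.
P'(a) = 2a - 8 vanishes at a ∈ {4}; Q'(b) = 6b - 24 vanishes at b ∈ {4}.
Local minima of P (where P''>0): P(4)=-16. Local minima of Q: Q(4)=-48.
So the global minimum of E is P(4) + Q(4) + 5 = -16 − 48 + 5 = -59, attained at (4, 4).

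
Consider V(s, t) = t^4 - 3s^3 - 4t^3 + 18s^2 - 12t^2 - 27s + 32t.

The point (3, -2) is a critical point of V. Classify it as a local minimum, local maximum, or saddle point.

saddle point

The mixed partial ∂²V/∂s∂t is 0, so the Hessian at any point is diag(V_ss, V_tt) = diag(18(-s + 2), 12(t^2 - 2t - 2)).
At (3, -2): H = diag(-18, 72).
The eigenvalues have opposite signs, so H is indefinite: a saddle point.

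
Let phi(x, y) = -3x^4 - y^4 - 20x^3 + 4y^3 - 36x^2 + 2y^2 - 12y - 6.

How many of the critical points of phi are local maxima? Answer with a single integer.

4

phi separates as a function of x plus a function of y, so ∇phi=0 decouples.
∂phi/∂x = -12x(x + 2)(x + 3) = 0 at x ∈ {-3, -2, 0}; ∂phi/∂y = -4(y - 3)(y - 1)(y + 1) = 0 at y ∈ {-1, 1, 3}.
The Hessian is diagonal: diag(phi_xx, phi_yy). Second derivatives: phi_xx(-3)=-36, phi_xx(-2)=24, phi_xx(0)=-72; phi_yy(-1)=-32, phi_yy(1)=16, phi_yy(3)=-32.
Local maxima occur where both diagonal entries negative: (-3, -1), (-3, 3), (0, -1), (0, 3). Count: 4.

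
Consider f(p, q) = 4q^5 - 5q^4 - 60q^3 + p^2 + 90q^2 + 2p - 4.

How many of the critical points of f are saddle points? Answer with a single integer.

2

f separates as a function of p plus a function of q, so ∇f=0 decouples.
∂f/∂p = 2(p + 1) = 0 at p ∈ {-1}; ∂f/∂q = 20q(q - 3)(q - 1)(q + 3) = 0 at q ∈ {-3, 0, 1, 3}.
The Hessian is diagonal: diag(f_pp, f_qq). Second derivatives: f_pp(-1)=2; f_qq(-3)=-1440, f_qq(0)=180, f_qq(1)=-160, f_qq(3)=720.
Saddle points occur where the two diagonal entries have opposite signs: (-1, -3), (-1, 1). Count: 2.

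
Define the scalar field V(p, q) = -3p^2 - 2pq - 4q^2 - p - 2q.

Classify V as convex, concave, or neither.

V is quadratic, so its Hessian is the constant matrix H = [[-6, -2], [-2, -8]].
det(H) = 44, tr(H) = -14.
det(H) > 0 and tr(H) < 0, so H is negative definite everywhere: concave.

concave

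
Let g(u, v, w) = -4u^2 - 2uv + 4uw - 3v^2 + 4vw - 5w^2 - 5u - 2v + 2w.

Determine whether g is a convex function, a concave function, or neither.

concave

g is quadratic, so its Hessian is the constant matrix H = [[-8, -2, 4], [-2, -6, 4], [4, 4, -10]].
Leading principal minors: -8, 44, -280.
Signs alternate −, +, − ⇒ H ≺ 0 ⇒ concave.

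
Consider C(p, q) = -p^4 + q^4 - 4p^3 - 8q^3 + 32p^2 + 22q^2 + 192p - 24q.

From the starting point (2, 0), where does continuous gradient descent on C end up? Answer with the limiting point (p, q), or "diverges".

C is separable, so gradient descent decouples: p follows -∂C/∂p, q follows -∂C/∂q.
∂C/∂p = -4(p - 4)(p + 3)(p + 4); at p=2 this is 240, so p decreases.
∂C/∂q = 4(q - 3)(q - 2)(q - 1); at q=0 this is -24, so q increases.
p converges to its nearest critical value -3 (a local min of the p-part); q converges to 1. The iterate converges to (-3, 1).

(-3, 1)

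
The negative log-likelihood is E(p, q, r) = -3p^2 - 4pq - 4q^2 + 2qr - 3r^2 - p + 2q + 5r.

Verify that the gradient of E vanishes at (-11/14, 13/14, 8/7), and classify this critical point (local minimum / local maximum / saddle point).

∇E = (-6p - 4q - 1, -4p - 8q + 2r + 2, 2q - 6r + 5); substituting (-11/14, 13/14, 8/7) gives ∇E = (0, 0, 0), so (-11/14, 13/14, 8/7) is indeed a critical point.
The Hessian is constant: H = [[-6, -4, 0], [-4, -8, 2], [0, 2, -6]].
Leading principal minors: Δ₁ = -6, Δ₂ = 32, Δ₃ = -168.
The minors alternate sign starting negative (−, +, −), so H is negative definite: a local maximum.

local maximum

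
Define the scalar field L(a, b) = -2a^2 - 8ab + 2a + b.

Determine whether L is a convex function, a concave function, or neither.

L is quadratic, so its Hessian is the constant matrix H = [[-4, -8], [-8, 0]].
det(H) = -64, tr(H) = -4.
det(H) < 0, so H is indefinite: neither convex nor concave.

neither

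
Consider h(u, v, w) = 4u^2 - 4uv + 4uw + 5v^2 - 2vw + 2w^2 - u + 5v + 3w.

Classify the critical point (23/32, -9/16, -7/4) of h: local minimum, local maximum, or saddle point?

The Hessian is constant: H = [[8, -4, 4], [-4, 10, -2], [4, -2, 4]].
Leading principal minors: Δ₁ = 8, Δ₂ = 64, Δ₃ = 128.
All leading minors are positive, so H is positive definite: a local minimum.

local minimum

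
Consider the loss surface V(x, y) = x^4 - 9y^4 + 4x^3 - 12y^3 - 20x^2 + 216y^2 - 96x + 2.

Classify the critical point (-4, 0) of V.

local minimum

The mixed partial ∂²V/∂x∂y is 0, so the Hessian at any point is diag(V_xx, V_yy) = diag(4(3x^2 + 6x - 10), 36(-3y^2 - 2y + 12)).
At (-4, 0): H = diag(56, 432).
Both eigenvalues are positive, so H is positive definite: a local minimum.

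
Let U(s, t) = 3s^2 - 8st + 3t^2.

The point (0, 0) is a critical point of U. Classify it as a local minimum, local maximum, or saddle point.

saddle point

The Hessian of U is constant: H = [[6, -8], [-8, 6]].
det(H) = 6·6 − (-8)² = -28.
Since det(H) < 0, H is indefinite and the critical point is a saddle point.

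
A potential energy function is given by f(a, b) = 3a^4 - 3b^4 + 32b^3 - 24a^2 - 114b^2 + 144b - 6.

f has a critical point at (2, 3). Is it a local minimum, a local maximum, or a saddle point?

local minimum

The mixed partial ∂²f/∂a∂b is 0, so the Hessian at any point is diag(f_aa, f_bb) = diag(12(3a^2 - 4), 12(-3b^2 + 16b - 19)).
At (2, 3): H = diag(96, 24).
Both eigenvalues are positive, so H is positive definite: a local minimum.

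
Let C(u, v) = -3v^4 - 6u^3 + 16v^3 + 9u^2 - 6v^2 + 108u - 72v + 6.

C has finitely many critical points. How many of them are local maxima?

C separates as a function of u plus a function of v, so ∇C=0 decouples.
∂C/∂u = -18(u - 3)(u + 2) = 0 at u ∈ {-2, 3}; ∂C/∂v = -12(v - 3)(v - 2)(v + 1) = 0 at v ∈ {-1, 2, 3}.
The Hessian is diagonal: diag(C_uu, C_vv). Second derivatives: C_uu(-2)=90, C_uu(3)=-90; C_vv(-1)=-144, C_vv(2)=36, C_vv(3)=-48.
Local maxima occur where both diagonal entries negative: (3, -1), (3, 3). Count: 2.

2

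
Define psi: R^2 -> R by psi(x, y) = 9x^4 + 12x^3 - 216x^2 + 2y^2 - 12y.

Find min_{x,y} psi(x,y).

-1938

psi(x,y) separates as P(x) + Q(y), so its minimum is min P + min Q.
P'(x) = 36x(x - 3)(x + 4) vanishes at x ∈ {-4, 0, 3}; Q'(y) = 4y - 12 vanishes at y ∈ {3}.
Local minima of P (where P''>0): P(-4)=-1920, P(3)=-891. Local minima of Q: Q(3)=-18.
So the global minimum of psi is P(-4) + Q(3) = -1920 − 18 = -1938, attained at (-4, 3).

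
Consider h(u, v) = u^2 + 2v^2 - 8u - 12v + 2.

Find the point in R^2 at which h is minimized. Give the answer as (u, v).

h(u,v) separates as P(u) + Q(v) + 2, so its minimum is min P + min Q + 2.
P'(u) = 2u - 8 vanishes at u ∈ {4}; Q'(v) = 4v - 12 vanishes at v ∈ {3}.
Local minima of P (where P''>0): P(4)=-16. Local minima of Q: Q(3)=-18.
So the global minimum of h is P(4) + Q(3) + 2 = -16 − 18 + 2 = -32, attained at (4, 3).

(4, 3)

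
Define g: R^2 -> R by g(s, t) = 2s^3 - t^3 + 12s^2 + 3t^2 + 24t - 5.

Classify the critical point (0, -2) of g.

local minimum

The mixed partial ∂²g/∂s∂t is 0, so the Hessian at any point is diag(g_ss, g_tt) = diag(12(s + 2), 6(-t + 1)).
At (0, -2): H = diag(24, 18).
Both eigenvalues are positive, so H is positive definite: a local minimum.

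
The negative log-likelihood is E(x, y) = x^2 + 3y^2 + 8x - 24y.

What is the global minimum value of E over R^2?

E(x,y) separates as P(x) + Q(y), so its minimum is min P + min Q.
P'(x) = 2x + 8 vanishes at x ∈ {-4}; Q'(y) = 6y - 24 vanishes at y ∈ {4}.
Local minima of P (where P''>0): P(-4)=-16. Local minima of Q: Q(4)=-48.
So the global minimum of E is P(-4) + Q(4) = -16 − 48 = -64, attained at (-4, 4).

-64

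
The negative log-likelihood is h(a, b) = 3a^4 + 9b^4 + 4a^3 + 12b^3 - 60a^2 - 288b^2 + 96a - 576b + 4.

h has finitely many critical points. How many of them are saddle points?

h separates as a function of a plus a function of b, so ∇h=0 decouples.
∂h/∂a = 12(a - 2)(a - 1)(a + 4) = 0 at a ∈ {-4, 1, 2}; ∂h/∂b = 36(b - 4)(b + 1)(b + 4) = 0 at b ∈ {-4, -1, 4}.
The Hessian is diagonal: diag(h_aa, h_bb). Second derivatives: h_aa(-4)=360, h_aa(1)=-60, h_aa(2)=72; h_bb(-4)=864, h_bb(-1)=-540, h_bb(4)=1440.
Saddle points occur where the two diagonal entries have opposite signs: (-4, -1), (1, -4), (1, 4), (2, -1). Count: 4.

4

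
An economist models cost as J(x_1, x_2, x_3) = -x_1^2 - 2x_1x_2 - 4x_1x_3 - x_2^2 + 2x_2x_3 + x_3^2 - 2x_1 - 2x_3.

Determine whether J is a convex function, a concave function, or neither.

J is quadratic, so its Hessian is the constant matrix H = [[-2, -2, -4], [-2, -2, 2], [-4, 2, 2]].
Leading principal minors: -2, 0, 72.
Neither pattern holds ⇒ H is indefinite ⇒ neither convex nor concave.

neither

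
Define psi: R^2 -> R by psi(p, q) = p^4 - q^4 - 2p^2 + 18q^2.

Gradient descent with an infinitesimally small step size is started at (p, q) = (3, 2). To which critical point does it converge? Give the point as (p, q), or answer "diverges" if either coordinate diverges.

(1, 0)

psi is separable, so gradient descent decouples: p follows -∂psi/∂p, q follows -∂psi/∂q.
∂psi/∂p = 4p(p - 1)(p + 1); at p=3 this is 96, so p decreases.
∂psi/∂q = -4q(q - 3)(q + 3); at q=2 this is 40, so q decreases.
p converges to its nearest critical value 1 (a local min of the p-part); q converges to 0. The iterate converges to (1, 0).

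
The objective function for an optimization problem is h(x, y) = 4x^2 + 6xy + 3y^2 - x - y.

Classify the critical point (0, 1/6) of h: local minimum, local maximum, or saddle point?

local minimum

The Hessian of h is constant: H = [[8, 6], [6, 6]].
det(H) = 8·6 − 6² = 12.
det(H) > 0 and tr(H) = 14 > 0, so H is positive definite and the point is a local minimum.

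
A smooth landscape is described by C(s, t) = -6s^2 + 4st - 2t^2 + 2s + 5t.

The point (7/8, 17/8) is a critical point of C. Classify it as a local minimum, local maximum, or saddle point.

local maximum

The Hessian of C is constant: H = [[-12, 4], [4, -4]].
det(H) = (-12)·(-4) − 4² = 32.
det(H) > 0 and tr(H) = -16 < 0, so H is negative definite and the point is a local maximum.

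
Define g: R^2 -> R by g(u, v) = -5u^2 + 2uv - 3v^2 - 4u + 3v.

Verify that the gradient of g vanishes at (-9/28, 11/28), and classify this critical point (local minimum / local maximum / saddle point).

local maximum

∇g = (-10u + 2v - 4, 2u - 6v + 3); substituting (-9/28, 11/28) gives ∇g = (0, 0), so (-9/28, 11/28) is indeed a critical point.
The Hessian of g is constant: H = [[-10, 2], [2, -6]].
det(H) = (-10)·(-6) − 2² = 56.
det(H) > 0 and tr(H) = -16 < 0, so H is negative definite and the point is a local maximum.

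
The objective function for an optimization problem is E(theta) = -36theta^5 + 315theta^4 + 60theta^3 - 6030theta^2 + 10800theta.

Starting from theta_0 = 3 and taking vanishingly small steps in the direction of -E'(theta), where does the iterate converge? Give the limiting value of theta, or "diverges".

4

E'(theta) = -180(theta - 5)(theta - 4)(theta - 1)(theta + 3), so E'(3) = -4320.
Gradient descent moves in the -E' direction, i.e. theta is increasing.
The nearest critical point in that direction is theta = 4, where E'' = 3780 > 0 (a local minimum). The iterate converges there.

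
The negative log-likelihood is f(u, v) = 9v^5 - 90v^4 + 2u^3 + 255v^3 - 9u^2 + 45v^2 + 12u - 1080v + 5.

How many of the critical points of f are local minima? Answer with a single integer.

2

f separates as a function of u plus a function of v, so ∇f=0 decouples.
∂f/∂u = 6(u - 2)(u - 1) = 0 at u ∈ {1, 2}; ∂f/∂v = 45(v - 4)(v - 3)(v - 2)(v + 1) = 0 at v ∈ {-1, 2, 3, 4}.
The Hessian is diagonal: diag(f_uu, f_vv). Second derivatives: f_uu(1)=-6, f_uu(2)=6; f_vv(-1)=-2700, f_vv(2)=270, f_vv(3)=-180, f_vv(4)=450.
Local minima occur where both diagonal entries positive: (2, 2), (2, 4). Count: 2.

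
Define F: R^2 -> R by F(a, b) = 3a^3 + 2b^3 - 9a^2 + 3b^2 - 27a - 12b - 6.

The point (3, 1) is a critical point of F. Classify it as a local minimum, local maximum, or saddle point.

The mixed partial ∂²F/∂a∂b is 0, so the Hessian at any point is diag(F_aa, F_bb) = diag(18(a - 1), 6(2b + 1)).
At (3, 1): H = diag(36, 18).
Both eigenvalues are positive, so H is positive definite: a local minimum.

local minimum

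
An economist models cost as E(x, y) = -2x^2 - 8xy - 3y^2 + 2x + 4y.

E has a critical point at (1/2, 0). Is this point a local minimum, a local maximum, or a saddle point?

The Hessian of E is constant: H = [[-4, -8], [-8, -6]].
det(H) = (-4)·(-6) − (-8)² = -40.
Since det(H) < 0, H is indefinite and the critical point is a saddle point.

saddle point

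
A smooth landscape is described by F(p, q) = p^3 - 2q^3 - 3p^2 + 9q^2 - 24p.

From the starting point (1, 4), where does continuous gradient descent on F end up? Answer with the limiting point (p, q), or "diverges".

F is separable, so gradient descent decouples: p follows -∂F/∂p, q follows -∂F/∂q.
∂F/∂p = 3(p - 4)(p + 2); at p=1 this is -27, so p increases.
∂F/∂q = -6q(q - 3); at q=4 this is -24, so q increases.
The q-coordinate has no critical point in that direction and runs off to infinity.

diverges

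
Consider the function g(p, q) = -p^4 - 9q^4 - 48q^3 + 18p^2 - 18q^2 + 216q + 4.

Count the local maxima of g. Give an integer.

4

g separates as a function of p plus a function of q, so ∇g=0 decouples.
∂g/∂p = -4p(p - 3)(p + 3) = 0 at p ∈ {-3, 0, 3}; ∂g/∂q = -36(q - 1)(q + 2)(q + 3) = 0 at q ∈ {-3, -2, 1}.
The Hessian is diagonal: diag(g_pp, g_qq). Second derivatives: g_pp(-3)=-72, g_pp(0)=36, g_pp(3)=-72; g_qq(-3)=-144, g_qq(-2)=108, g_qq(1)=-432.
Local maxima occur where both diagonal entries negative: (-3, -3), (-3, 1), (3, -3), (3, 1). Count: 4.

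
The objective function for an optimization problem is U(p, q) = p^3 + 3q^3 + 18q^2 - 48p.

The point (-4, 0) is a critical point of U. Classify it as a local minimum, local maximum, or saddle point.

The mixed partial ∂²U/∂p∂q is 0, so the Hessian at any point is diag(U_pp, U_qq) = diag(6p, 18(q + 2)).
At (-4, 0): H = diag(-24, 36).
The eigenvalues have opposite signs, so H is indefinite: a saddle point.

saddle point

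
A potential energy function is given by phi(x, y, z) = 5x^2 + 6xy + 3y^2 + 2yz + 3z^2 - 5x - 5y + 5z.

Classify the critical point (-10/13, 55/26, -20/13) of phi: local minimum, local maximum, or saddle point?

local minimum

The Hessian is constant: H = [[10, 6, 0], [6, 6, 2], [0, 2, 6]].
Leading principal minors: Δ₁ = 10, Δ₂ = 24, Δ₃ = 104.
All leading minors are positive, so H is positive definite: a local minimum.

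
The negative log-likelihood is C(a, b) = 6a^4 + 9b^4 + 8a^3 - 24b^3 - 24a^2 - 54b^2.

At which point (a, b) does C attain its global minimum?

(-2, 3)

C(a,b) separates as P(a) + Q(b), so its minimum is min P + min Q.
P'(a) = 24a(a - 1)(a + 2) vanishes at a ∈ {-2, 0, 1}; Q'(b) = 36b(b - 3)(b + 1) vanishes at b ∈ {-1, 0, 3}.
Local minima of P (where P''>0): P(-2)=-64, P(1)=-10. Local minima of Q: Q(-1)=-21, Q(3)=-405.
So the global minimum of C is P(-2) + Q(3) = -64 − 405 = -469, attained at (-2, 3).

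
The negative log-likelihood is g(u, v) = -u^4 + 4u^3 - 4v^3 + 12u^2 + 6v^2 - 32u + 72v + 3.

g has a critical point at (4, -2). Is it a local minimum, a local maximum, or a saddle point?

saddle point

The mixed partial ∂²g/∂u∂v is 0, so the Hessian at any point is diag(g_uu, g_vv) = diag(12(-u^2 + 2u + 2), 12(-2v + 1)).
At (4, -2): H = diag(-72, 60).
The eigenvalues have opposite signs, so H is indefinite: a saddle point.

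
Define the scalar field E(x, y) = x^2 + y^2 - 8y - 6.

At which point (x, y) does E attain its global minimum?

(0, 4)

E(x,y) separates as P(x) + Q(y) − 6, so its minimum is min P + min Q − 6.
P'(x) = 2x vanishes at x ∈ {0}; Q'(y) = 2y - 8 vanishes at y ∈ {4}.
Local minima of P (where P''>0): P(0)=0. Local minima of Q: Q(4)=-16.
So the global minimum of E is P(0) + Q(4) − 6 = 0 − 16 − 6 = -22, attained at (0, 4).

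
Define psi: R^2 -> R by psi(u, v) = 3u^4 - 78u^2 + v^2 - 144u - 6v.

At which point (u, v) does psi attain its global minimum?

psi(u,v) separates as P(u) + Q(v), so its minimum is min P + min Q.
P'(u) = 12(u - 4)(u + 1)(u + 3) vanishes at u ∈ {-3, -1, 4}; Q'(v) = 2v - 6 vanishes at v ∈ {3}.
Local minima of P (where P''>0): P(-3)=-27, P(4)=-1056. Local minima of Q: Q(3)=-9.
So the global minimum of psi is P(4) + Q(3) = -1056 − 9 = -1065, attained at (4, 3).

(4, 3)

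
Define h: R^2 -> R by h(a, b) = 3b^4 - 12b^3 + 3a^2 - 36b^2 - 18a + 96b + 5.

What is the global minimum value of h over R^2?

-214

h(a,b) separates as P(a) + Q(b) + 5, so its minimum is min P + min Q + 5.
P'(a) = 6a - 18 vanishes at a ∈ {3}; Q'(b) = 12(b - 4)(b - 1)(b + 2) vanishes at b ∈ {-2, 1, 4}.
Local minima of P (where P''>0): P(3)=-27. Local minima of Q: Q(-2)=-192, Q(4)=-192.
So the global minimum of h is P(3) + Q(-2) + 5 = -27 − 192 + 5 = -214, attained at (3, -2).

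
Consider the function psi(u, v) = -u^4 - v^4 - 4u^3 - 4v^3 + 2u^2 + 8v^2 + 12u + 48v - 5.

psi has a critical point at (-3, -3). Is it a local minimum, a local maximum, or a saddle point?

The mixed partial ∂²psi/∂u∂v is 0, so the Hessian at any point is diag(psi_uu, psi_vv) = diag(4(-3u^2 - 6u + 1), 4(-3v^2 - 6v + 4)).
At (-3, -3): H = diag(-32, -20).
Both eigenvalues are negative, so H is negative definite: a local maximum.

local maximum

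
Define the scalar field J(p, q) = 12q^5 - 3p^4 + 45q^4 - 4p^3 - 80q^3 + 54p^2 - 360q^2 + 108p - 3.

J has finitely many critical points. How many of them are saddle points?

J separates as a function of p plus a function of q, so ∇J=0 decouples.
∂J/∂p = -12(p - 3)(p + 1)(p + 3) = 0 at p ∈ {-3, -1, 3}; ∂J/∂q = 60q(q - 2)(q + 2)(q + 3) = 0 at q ∈ {-3, -2, 0, 2}.
The Hessian is diagonal: diag(J_pp, J_qq). Second derivatives: J_pp(-3)=-144, J_pp(-1)=96, J_pp(3)=-288; J_qq(-3)=-900, J_qq(-2)=480, J_qq(0)=-720, J_qq(2)=2400.
Saddle points occur where the two diagonal entries have opposite signs: (-3, -2), (-3, 2), (-1, -3), (-1, 0), (3, -2), (3, 2). Count: 6.

6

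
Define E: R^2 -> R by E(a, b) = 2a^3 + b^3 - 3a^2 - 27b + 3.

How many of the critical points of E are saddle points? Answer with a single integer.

E separates as a function of a plus a function of b, so ∇E=0 decouples.
∂E/∂a = 6a(a - 1) = 0 at a ∈ {0, 1}; ∂E/∂b = 3(b - 3)(b + 3) = 0 at b ∈ {-3, 3}.
The Hessian is diagonal: diag(E_aa, E_bb). Second derivatives: E_aa(0)=-6, E_aa(1)=6; E_bb(-3)=-18, E_bb(3)=18.
Saddle points occur where the two diagonal entries have opposite signs: (0, 3), (1, -3). Count: 2.

2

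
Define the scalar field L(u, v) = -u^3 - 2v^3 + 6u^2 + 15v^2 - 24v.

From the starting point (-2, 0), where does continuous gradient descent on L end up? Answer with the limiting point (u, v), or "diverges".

L is separable, so gradient descent decouples: u follows -∂L/∂u, v follows -∂L/∂v.
∂L/∂u = -3u(u - 4); at u=-2 this is -36, so u increases.
∂L/∂v = -6(v - 4)(v - 1); at v=0 this is -24, so v increases.
u converges to its nearest critical value 0 (a local min of the u-part); v converges to 1. The iterate converges to (0, 1).

(0, 1)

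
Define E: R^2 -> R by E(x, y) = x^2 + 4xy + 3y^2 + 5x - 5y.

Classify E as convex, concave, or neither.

neither

E is quadratic, so its Hessian is the constant matrix H = [[2, 4], [4, 6]].
det(H) = -4, tr(H) = 8.
det(H) < 0, so H is indefinite: neither convex nor concave.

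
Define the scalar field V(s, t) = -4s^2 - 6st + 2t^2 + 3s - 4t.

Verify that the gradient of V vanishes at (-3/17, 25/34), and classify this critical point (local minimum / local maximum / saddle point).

∇V = (-8s - 6t + 3, -6s + 4t - 4); substituting (-3/17, 25/34) gives ∇V = (0, 0), so (-3/17, 25/34) is indeed a critical point.
The Hessian of V is constant: H = [[-8, -6], [-6, 4]].
det(H) = (-8)·4 − (-6)² = -68.
Since det(H) < 0, H is indefinite and the critical point is a saddle point.

saddle point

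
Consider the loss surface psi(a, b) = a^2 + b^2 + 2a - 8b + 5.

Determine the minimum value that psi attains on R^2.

-12

psi(a,b) separates as P(a) + Q(b) + 5, so its minimum is min P + min Q + 5.
P'(a) = 2a + 2 vanishes at a ∈ {-1}; Q'(b) = 2b - 8 vanishes at b ∈ {4}.
Local minima of P (where P''>0): P(-1)=-1. Local minima of Q: Q(4)=-16.
So the global minimum of psi is P(-1) + Q(4) + 5 = -1 − 16 + 5 = -12, attained at (-1, 4).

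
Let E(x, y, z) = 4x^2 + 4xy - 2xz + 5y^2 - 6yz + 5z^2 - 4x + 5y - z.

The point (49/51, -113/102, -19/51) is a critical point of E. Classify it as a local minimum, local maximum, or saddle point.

The Hessian is constant: H = [[8, 4, -2], [4, 10, -6], [-2, -6, 10]].
Leading principal minors: Δ₁ = 8, Δ₂ = 64, Δ₃ = 408.
All leading minors are positive, so H is positive definite: a local minimum.

local minimum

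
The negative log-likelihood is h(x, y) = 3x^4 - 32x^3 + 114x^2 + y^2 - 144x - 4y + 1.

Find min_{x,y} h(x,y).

-62

h(x,y) separates as P(x) + Q(y) + 1, so its minimum is min P + min Q + 1.
P'(x) = 12(x - 4)(x - 3)(x - 1) vanishes at x ∈ {1, 3, 4}; Q'(y) = 2y - 4 vanishes at y ∈ {2}.
Local minima of P (where P''>0): P(1)=-59, P(4)=-32. Local minima of Q: Q(2)=-4.
So the global minimum of h is P(1) + Q(2) + 1 = -59 − 4 + 1 = -62, attained at (1, 2).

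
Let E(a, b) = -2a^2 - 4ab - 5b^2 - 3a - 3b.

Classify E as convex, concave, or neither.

concave

E is quadratic, so its Hessian is the constant matrix H = [[-4, -4], [-4, -10]].
det(H) = 24, tr(H) = -14.
det(H) > 0 and tr(H) < 0, so H is negative definite everywhere: concave.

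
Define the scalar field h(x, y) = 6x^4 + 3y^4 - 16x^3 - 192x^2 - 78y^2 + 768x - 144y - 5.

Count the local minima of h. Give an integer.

h separates as a function of x plus a function of y, so ∇h=0 decouples.
∂h/∂x = 24(x - 4)(x - 2)(x + 4) = 0 at x ∈ {-4, 2, 4}; ∂h/∂y = 12(y - 4)(y + 1)(y + 3) = 0 at y ∈ {-3, -1, 4}.
The Hessian is diagonal: diag(h_xx, h_yy). Second derivatives: h_xx(-4)=1152, h_xx(2)=-288, h_xx(4)=384; h_yy(-3)=168, h_yy(-1)=-120, h_yy(4)=420.
Local minima occur where both diagonal entries positive: (-4, -3), (-4, 4), (4, -3), (4, 4). Count: 4.

4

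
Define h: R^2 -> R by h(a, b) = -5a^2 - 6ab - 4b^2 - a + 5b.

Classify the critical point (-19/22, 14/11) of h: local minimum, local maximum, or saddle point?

The Hessian of h is constant: H = [[-10, -6], [-6, -8]].
det(H) = (-10)·(-8) − (-6)² = 44.
det(H) > 0 and tr(H) = -18 < 0, so H is negative definite and the point is a local maximum.

local maximum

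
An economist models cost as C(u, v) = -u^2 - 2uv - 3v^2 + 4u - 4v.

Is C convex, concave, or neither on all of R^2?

concave

C is quadratic, so its Hessian is the constant matrix H = [[-2, -2], [-2, -6]].
det(H) = 8, tr(H) = -8.
det(H) > 0 and tr(H) < 0, so H is negative definite everywhere: concave.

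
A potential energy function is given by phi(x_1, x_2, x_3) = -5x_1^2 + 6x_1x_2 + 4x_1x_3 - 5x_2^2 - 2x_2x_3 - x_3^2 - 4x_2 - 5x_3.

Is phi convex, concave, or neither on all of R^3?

concave

phi is quadratic, so its Hessian is the constant matrix H = [[-10, 6, 4], [6, -10, -2], [4, -2, -2]].
Leading principal minors: -10, 64, -24.
Signs alternate −, +, − ⇒ H ≺ 0 ⇒ concave.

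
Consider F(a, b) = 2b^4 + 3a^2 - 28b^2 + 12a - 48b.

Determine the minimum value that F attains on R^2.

F(a,b) separates as P(a) + Q(b), so its minimum is min P + min Q.
P'(a) = 6a + 12 vanishes at a ∈ {-2}; Q'(b) = 8(b - 3)(b + 1)(b + 2) vanishes at b ∈ {-2, -1, 3}.
Local minima of P (where P''>0): P(-2)=-12. Local minima of Q: Q(-2)=16, Q(3)=-234.
So the global minimum of F is P(-2) + Q(3) = -12 − 234 = -246, attained at (-2, 3).

-246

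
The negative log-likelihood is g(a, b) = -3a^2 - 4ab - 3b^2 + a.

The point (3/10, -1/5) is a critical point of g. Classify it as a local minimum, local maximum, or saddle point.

The Hessian of g is constant: H = [[-6, -4], [-4, -6]].
det(H) = (-6)·(-6) − (-4)² = 20.
det(H) > 0 and tr(H) = -12 < 0, so H is negative definite and the point is a local maximum.

local maximum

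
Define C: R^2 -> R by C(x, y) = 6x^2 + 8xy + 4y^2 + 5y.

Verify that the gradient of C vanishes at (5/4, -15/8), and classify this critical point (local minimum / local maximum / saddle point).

local minimum

∇C = (12x + 8y, 8x + 8y + 5); substituting (5/4, -15/8) gives ∇C = (0, 0), so (5/4, -15/8) is indeed a critical point.
The Hessian of C is constant: H = [[12, 8], [8, 8]].
det(H) = 12·8 − 8² = 32.
det(H) > 0 and tr(H) = 20 > 0, so H is positive definite and the point is a local minimum.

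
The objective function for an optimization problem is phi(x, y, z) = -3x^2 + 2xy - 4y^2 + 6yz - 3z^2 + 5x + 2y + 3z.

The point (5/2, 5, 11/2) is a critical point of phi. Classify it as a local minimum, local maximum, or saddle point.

local maximum

The Hessian is constant: H = [[-6, 2, 0], [2, -8, 6], [0, 6, -6]].
Leading principal minors: Δ₁ = -6, Δ₂ = 44, Δ₃ = -48.
The minors alternate sign starting negative (−, +, −), so H is negative definite: a local maximum.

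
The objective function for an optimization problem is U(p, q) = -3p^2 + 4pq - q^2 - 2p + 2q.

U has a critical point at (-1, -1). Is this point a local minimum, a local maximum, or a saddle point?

saddle point

The Hessian of U is constant: H = [[-6, 4], [4, -2]].
det(H) = (-6)·(-2) − 4² = -4.
Since det(H) < 0, H is indefinite and the critical point is a saddle point.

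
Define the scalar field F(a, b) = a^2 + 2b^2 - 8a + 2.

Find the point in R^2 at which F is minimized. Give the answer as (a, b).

(4, 0)

F(a,b) separates as P(a) + Q(b) + 2, so its minimum is min P + min Q + 2.
P'(a) = 2a - 8 vanishes at a ∈ {4}; Q'(b) = 4b vanishes at b ∈ {0}.
Local minima of P (where P''>0): P(4)=-16. Local minima of Q: Q(0)=0.
So the global minimum of F is P(4) + Q(0) + 2 = -16 + 0 + 2 = -14, attained at (4, 0).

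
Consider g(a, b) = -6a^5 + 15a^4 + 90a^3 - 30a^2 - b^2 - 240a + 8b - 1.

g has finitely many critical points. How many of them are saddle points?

2

g separates as a function of a plus a function of b, so ∇g=0 decouples.
∂g/∂a = -30(a - 4)(a - 1)(a + 1)(a + 2) = 0 at a ∈ {-2, -1, 1, 4}; ∂g/∂b = -2(b - 4) = 0 at b ∈ {4}.
The Hessian is diagonal: diag(g_aa, g_bb). Second derivatives: g_aa(-2)=540, g_aa(-1)=-300, g_aa(1)=540, g_aa(4)=-2700; g_bb(4)=-2.
Saddle points occur where the two diagonal entries have opposite signs: (-2, 4), (1, 4). Count: 2.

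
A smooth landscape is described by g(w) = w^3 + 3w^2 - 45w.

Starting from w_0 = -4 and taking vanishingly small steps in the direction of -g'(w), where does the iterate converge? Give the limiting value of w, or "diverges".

g'(w) = 3(w - 3)(w + 5), so g'(-4) = -21.
Gradient descent moves in the -g' direction, i.e. w is increasing.
The nearest critical point in that direction is w = 3, where g'' = 24 > 0 (a local minimum). The iterate converges there.

3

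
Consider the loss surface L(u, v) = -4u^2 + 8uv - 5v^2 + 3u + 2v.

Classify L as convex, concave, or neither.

L is quadratic, so its Hessian is the constant matrix H = [[-8, 8], [8, -10]].
det(H) = 16, tr(H) = -18.
det(H) > 0 and tr(H) < 0, so H is negative definite everywhere: concave.

concave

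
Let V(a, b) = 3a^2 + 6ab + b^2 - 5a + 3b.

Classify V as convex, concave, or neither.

V is quadratic, so its Hessian is the constant matrix H = [[6, 6], [6, 2]].
det(H) = -24, tr(H) = 8.
det(H) < 0, so H is indefinite: neither convex nor concave.

neither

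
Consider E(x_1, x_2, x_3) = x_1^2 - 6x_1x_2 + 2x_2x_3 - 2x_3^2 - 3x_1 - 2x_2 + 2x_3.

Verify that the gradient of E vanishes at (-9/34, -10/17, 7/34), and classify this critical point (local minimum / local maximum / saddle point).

∇E = (2x_1 - 6x_2 - 3, -6x_1 + 2x_3 - 2, 2x_2 - 4x_3 + 2); substituting (-9/34, -10/17, 7/34) gives ∇E = (0, 0, 0), so (-9/34, -10/17, 7/34) is indeed a critical point.
The Hessian is constant: H = [[2, -6, 0], [-6, 0, 2], [0, 2, -4]].
Leading principal minors: Δ₁ = 2, Δ₂ = -36, Δ₃ = 136.
The minors fit neither the all-positive nor the alternating-sign pattern, so H is indefinite: a saddle point.

saddle point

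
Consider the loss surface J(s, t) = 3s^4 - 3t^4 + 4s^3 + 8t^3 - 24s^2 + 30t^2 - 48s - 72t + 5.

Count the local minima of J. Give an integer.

2

J separates as a function of s plus a function of t, so ∇J=0 decouples.
∂J/∂s = 12(s - 2)(s + 1)(s + 2) = 0 at s ∈ {-2, -1, 2}; ∂J/∂t = -12(t - 3)(t - 1)(t + 2) = 0 at t ∈ {-2, 1, 3}.
The Hessian is diagonal: diag(J_ss, J_tt). Second derivatives: J_ss(-2)=48, J_ss(-1)=-36, J_ss(2)=144; J_tt(-2)=-180, J_tt(1)=72, J_tt(3)=-120.
Local minima occur where both diagonal entries positive: (-2, 1), (2, 1). Count: 2.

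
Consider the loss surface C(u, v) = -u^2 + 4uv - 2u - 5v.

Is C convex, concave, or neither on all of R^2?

neither

C is quadratic, so its Hessian is the constant matrix H = [[-2, 4], [4, 0]].
det(H) = -16, tr(H) = -2.
det(H) < 0, so H is indefinite: neither convex nor concave.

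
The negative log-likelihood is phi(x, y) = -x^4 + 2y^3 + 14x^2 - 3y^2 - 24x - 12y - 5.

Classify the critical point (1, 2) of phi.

local minimum

The mixed partial ∂²phi/∂x∂y is 0, so the Hessian at any point is diag(phi_xx, phi_yy) = diag(4(-3x^2 + 7), 6(2y - 1)).
At (1, 2): H = diag(16, 18).
Both eigenvalues are positive, so H is positive definite: a local minimum.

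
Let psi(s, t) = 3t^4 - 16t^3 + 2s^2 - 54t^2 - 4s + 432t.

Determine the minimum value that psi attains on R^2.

psi(s,t) separates as P(s) + Q(t), so its minimum is min P + min Q.
P'(s) = 4s - 4 vanishes at s ∈ {1}; Q'(t) = 12(t - 4)(t - 3)(t + 3) vanishes at t ∈ {-3, 3, 4}.
Local minima of P (where P''>0): P(1)=-2. Local minima of Q: Q(-3)=-1107, Q(4)=608.
So the global minimum of psi is P(1) + Q(-3) = -2 − 1107 = -1109, attained at (1, -3).

-1109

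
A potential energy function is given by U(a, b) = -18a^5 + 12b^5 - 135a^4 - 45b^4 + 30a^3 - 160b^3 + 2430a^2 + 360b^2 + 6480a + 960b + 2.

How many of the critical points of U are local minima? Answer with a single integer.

U separates as a function of a plus a function of b, so ∇U=0 decouples.
∂U/∂a = -90(a - 3)(a + 2)(a + 3)(a + 4) = 0 at a ∈ {-4, -3, -2, 3}; ∂U/∂b = 60(b - 4)(b - 2)(b + 1)(b + 2) = 0 at b ∈ {-2, -1, 2, 4}.
The Hessian is diagonal: diag(U_aa, U_bb). Second derivatives: U_aa(-4)=1260, U_aa(-3)=-540, U_aa(-2)=900, U_aa(3)=-18900; U_bb(-2)=-1440, U_bb(-1)=900, U_bb(2)=-1440, U_bb(4)=3600.
Local minima occur where both diagonal entries positive: (-4, -1), (-4, 4), (-2, -1), (-2, 4). Count: 4.

4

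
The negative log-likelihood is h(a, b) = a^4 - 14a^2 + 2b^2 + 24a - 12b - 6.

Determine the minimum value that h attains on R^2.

-141

h(a,b) separates as P(a) + Q(b) − 6, so its minimum is min P + min Q − 6.
P'(a) = 4(a - 2)(a - 1)(a + 3) vanishes at a ∈ {-3, 1, 2}; Q'(b) = 4b - 12 vanishes at b ∈ {3}.
Local minima of P (where P''>0): P(-3)=-117, P(2)=8. Local minima of Q: Q(3)=-18.
So the global minimum of h is P(-3) + Q(3) − 6 = -117 − 18 − 6 = -141, attained at (-3, 3).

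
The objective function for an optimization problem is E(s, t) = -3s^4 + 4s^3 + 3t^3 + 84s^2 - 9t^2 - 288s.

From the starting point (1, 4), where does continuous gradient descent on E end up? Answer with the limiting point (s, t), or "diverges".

E is separable, so gradient descent decouples: s follows -∂E/∂s, t follows -∂E/∂t.
∂E/∂s = -12(s - 3)(s - 2)(s + 4); at s=1 this is -120, so s increases.
∂E/∂t = 9t(t - 2); at t=4 this is 72, so t decreases.
s converges to its nearest critical value 2 (a local min of the s-part); t converges to 2. The iterate converges to (2, 2).

(2, 2)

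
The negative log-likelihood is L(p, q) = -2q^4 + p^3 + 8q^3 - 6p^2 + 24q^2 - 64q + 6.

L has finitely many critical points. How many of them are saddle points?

3

L separates as a function of p plus a function of q, so ∇L=0 decouples.
∂L/∂p = 3p(p - 4) = 0 at p ∈ {0, 4}; ∂L/∂q = -8(q - 4)(q - 1)(q + 2) = 0 at q ∈ {-2, 1, 4}.
The Hessian is diagonal: diag(L_pp, L_qq). Second derivatives: L_pp(0)=-12, L_pp(4)=12; L_qq(-2)=-144, L_qq(1)=72, L_qq(4)=-144.
Saddle points occur where the two diagonal entries have opposite signs: (0, 1), (4, -2), (4, 4). Count: 3.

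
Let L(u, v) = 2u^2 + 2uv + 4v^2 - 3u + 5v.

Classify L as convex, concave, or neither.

convex

L is quadratic, so its Hessian is the constant matrix H = [[4, 2], [2, 8]].
det(H) = 28, tr(H) = 12.
det(H) > 0 and tr(H) > 0, so H is positive definite everywhere: convex.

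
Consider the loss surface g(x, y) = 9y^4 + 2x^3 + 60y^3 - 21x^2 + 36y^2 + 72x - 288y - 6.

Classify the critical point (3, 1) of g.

The mixed partial ∂²g/∂x∂y is 0, so the Hessian at any point is diag(g_xx, g_yy) = diag(6(2x - 7), 36(3y^2 + 10y + 2)).
At (3, 1): H = diag(-6, 540).
The eigenvalues have opposite signs, so H is indefinite: a saddle point.

saddle point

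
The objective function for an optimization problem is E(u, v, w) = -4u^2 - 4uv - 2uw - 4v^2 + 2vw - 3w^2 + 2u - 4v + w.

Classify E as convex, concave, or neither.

E is quadratic, so its Hessian is the constant matrix H = [[-8, -4, -2], [-4, -8, 2], [-2, 2, -6]].
Leading principal minors: -8, 48, -192.
Signs alternate −, +, − ⇒ H ≺ 0 ⇒ concave.

concave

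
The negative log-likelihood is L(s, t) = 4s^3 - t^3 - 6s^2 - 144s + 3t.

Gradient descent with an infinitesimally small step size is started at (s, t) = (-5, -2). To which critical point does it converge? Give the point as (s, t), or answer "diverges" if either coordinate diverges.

L is separable, so gradient descent decouples: s follows -∂L/∂s, t follows -∂L/∂t.
∂L/∂s = 12(s - 4)(s + 3); at s=-5 this is 216, so s decreases.
∂L/∂t = -3(t - 1)(t + 1); at t=-2 this is -9, so t increases.
The s-coordinate has no critical point in that direction and runs off to infinity.

diverges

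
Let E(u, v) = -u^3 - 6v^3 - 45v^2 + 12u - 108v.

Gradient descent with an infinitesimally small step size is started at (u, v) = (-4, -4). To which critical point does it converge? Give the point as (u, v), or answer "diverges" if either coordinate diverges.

E is separable, so gradient descent decouples: u follows -∂E/∂u, v follows -∂E/∂v.
∂E/∂u = -3(u - 2)(u + 2); at u=-4 this is -36, so u increases.
∂E/∂v = -18(v + 2)(v + 3); at v=-4 this is -36, so v increases.
u converges to its nearest critical value -2 (a local min of the u-part); v converges to -3. The iterate converges to (-2, -3).

(-2, -3)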